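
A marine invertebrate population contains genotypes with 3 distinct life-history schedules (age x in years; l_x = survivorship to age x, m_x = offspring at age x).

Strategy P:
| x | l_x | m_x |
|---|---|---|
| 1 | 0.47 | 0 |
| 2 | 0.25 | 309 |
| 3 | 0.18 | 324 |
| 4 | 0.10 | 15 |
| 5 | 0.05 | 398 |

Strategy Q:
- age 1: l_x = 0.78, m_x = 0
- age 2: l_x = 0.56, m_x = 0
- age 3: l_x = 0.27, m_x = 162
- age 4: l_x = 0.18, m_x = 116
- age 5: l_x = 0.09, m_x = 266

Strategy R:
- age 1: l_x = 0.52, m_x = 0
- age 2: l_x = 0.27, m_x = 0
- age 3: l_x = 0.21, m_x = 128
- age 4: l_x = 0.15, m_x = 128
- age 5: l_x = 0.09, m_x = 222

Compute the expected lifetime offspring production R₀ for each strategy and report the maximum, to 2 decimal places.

156.97

Strategy P: R₀ = 0.47×0 + 0.25×309 + 0.18×324 + 0.10×15 + 0.05×398 = 156.9700
Strategy Q: R₀ = 0.78×0 + 0.56×0 + 0.27×162 + 0.18×116 + 0.09×266 = 88.5600
Strategy R: R₀ = 0.52×0 + 0.27×0 + 0.21×128 + 0.15×128 + 0.09×222 = 66.0600
Highest R₀: strategy P with 156.9700.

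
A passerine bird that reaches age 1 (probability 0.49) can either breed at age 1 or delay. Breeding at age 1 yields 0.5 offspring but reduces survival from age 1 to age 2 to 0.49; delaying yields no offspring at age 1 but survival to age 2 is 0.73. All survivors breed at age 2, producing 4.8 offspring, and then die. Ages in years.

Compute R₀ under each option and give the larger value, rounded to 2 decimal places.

breed at age 1: R₀ = 0.49 × (0.5 + 0.49 × 4.8) = 0.49 × 2.8520 = 1.3975
delay to age 2: R₀ = 0.49 × (0.73 × 4.8) = 0.49 × 3.5040 = 1.7170
Higher: delay to age 2 (1.7170).

1.72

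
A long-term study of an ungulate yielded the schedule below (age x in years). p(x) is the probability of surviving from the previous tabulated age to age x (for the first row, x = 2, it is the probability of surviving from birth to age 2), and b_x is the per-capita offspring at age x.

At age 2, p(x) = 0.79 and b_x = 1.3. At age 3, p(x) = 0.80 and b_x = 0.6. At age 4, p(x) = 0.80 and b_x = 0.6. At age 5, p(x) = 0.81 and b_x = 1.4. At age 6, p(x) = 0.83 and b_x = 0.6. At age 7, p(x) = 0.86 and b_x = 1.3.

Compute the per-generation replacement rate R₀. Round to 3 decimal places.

Survivorship from birth: l_x = p_2·p_3·…·p_x.
  l_2 = 0.79000
  l_3 = 0.63200
  l_4 = 0.50560
  l_5 = 0.40954
  l_6 = 0.33991
  l_7 = 0.29233
R₀ = Σ l_x b_x:
  age 2: 0.79000 × 1.3 = 1.0270
  age 3: 0.63200 × 0.6 = 0.3792
  age 4: 0.50560 × 0.6 = 0.3034
  age 5: 0.40954 × 1.4 = 0.5734
  age 6: 0.33991 × 0.6 = 0.2039
  age 7: 0.29233 × 1.3 = 0.3800
R₀ = 1.0270 + 0.3792 + 0.3034 + 0.5734 + 0.2039 + 0.3800 = 2.8669

2.867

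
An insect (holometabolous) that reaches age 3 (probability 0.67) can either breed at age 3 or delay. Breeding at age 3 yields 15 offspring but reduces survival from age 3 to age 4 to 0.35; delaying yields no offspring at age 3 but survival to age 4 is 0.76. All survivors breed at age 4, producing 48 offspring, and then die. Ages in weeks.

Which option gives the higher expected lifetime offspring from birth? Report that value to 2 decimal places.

24.44

breed at age 3: R₀ = 0.67 × (15 + 0.35 × 48) = 0.67 × 31.8000 = 21.3060
delay to age 4: R₀ = 0.67 × (0.76 × 48) = 0.67 × 36.4800 = 24.4416
Higher: delay to age 4 (24.4416).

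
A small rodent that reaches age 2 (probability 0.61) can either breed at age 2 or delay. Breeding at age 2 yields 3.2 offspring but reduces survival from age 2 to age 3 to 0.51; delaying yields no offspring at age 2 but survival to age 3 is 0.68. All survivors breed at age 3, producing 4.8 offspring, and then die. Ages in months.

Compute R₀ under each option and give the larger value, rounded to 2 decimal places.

breed at age 2: R₀ = 0.61 × (3.2 + 0.51 × 4.8) = 0.61 × 5.6480 = 3.4453
delay to age 3: R₀ = 0.61 × (0.68 × 4.8) = 0.61 × 3.2640 = 1.9910
Higher: breed at age 2 (3.4453).

3.45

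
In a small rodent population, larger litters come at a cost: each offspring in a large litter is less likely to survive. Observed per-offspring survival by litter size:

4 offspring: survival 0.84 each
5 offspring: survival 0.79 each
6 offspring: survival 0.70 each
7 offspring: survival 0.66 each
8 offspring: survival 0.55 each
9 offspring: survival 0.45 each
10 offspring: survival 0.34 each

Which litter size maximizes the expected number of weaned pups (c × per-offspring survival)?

7

Expected weaned pups = c × s(c):
  c=4: 4 × 0.84 = 3.360
  c=5: 5 × 0.79 = 3.950
  c=6: 6 × 0.70 = 4.200
  c=7: 7 × 0.66 = 4.620
  c=8: 8 × 0.55 = 4.400
  c=9: 9 × 0.45 = 4.050
  c=10: 10 × 0.34 = 3.400
Maximum at c = 7 (4.620 weaned pups).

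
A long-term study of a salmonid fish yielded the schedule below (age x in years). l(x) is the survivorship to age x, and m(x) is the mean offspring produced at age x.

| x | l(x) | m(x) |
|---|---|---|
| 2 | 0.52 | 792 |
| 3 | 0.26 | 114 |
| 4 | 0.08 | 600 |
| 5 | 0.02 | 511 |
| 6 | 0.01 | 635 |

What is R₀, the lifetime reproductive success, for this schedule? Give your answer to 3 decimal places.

506.050

R₀ = Σ l(x) m(x):
  age 2: 0.52 × 792 = 411.8400
  age 3: 0.26 × 114 = 29.6400
  age 4: 0.08 × 600 = 48.0000
  age 5: 0.02 × 511 = 10.2200
  age 6: 0.01 × 635 = 6.3500
R₀ = 411.8400 + 29.6400 + 48.0000 + 10.2200 + 6.3500 = 506.0500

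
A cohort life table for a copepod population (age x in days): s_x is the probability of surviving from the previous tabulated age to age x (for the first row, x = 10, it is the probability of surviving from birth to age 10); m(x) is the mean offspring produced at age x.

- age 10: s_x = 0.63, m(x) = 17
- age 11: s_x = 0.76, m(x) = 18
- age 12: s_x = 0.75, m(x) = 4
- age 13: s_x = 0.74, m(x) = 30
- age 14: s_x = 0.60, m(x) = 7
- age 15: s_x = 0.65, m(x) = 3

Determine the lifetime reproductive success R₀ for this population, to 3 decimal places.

30.164

Survivorship from birth: l_x = s_10·s_11·…·s_x.
  l_10 = 0.63000
  l_11 = 0.47880
  l_12 = 0.35910
  l_13 = 0.26573
  l_14 = 0.15944
  l_15 = 0.10364
R₀ = Σ l_x m(x):
  age 10: 0.63000 × 17 = 10.7100
  age 11: 0.47880 × 18 = 8.6184
  age 12: 0.35910 × 4 = 1.4364
  age 13: 0.26573 × 30 = 7.9719
  age 14: 0.15944 × 7 = 1.1161
  age 15: 0.10364 × 3 = 0.3109
R₀ = 10.7100 + 8.6184 + 1.4364 + 7.9719 + 1.1161 + 0.3109 = 30.1637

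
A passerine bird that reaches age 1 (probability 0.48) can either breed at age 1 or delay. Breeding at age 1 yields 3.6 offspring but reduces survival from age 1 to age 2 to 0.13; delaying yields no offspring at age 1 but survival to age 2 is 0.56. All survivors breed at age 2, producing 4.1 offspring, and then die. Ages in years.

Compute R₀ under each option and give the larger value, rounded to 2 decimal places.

1.98

breed at age 1: R₀ = 0.48 × (3.6 + 0.13 × 4.1) = 0.48 × 4.1330 = 1.9838
delay to age 2: R₀ = 0.48 × (0.56 × 4.1) = 0.48 × 2.2960 = 1.1021
Higher: breed at age 1 (1.9838).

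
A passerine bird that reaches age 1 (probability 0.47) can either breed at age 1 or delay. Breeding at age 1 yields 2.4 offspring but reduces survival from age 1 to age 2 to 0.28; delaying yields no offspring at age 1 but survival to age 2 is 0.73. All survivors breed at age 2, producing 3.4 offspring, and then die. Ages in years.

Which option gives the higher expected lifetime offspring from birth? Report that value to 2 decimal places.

1.58

breed at age 1: R₀ = 0.47 × (2.4 + 0.28 × 3.4) = 0.47 × 3.3520 = 1.5754
delay to age 2: R₀ = 0.47 × (0.73 × 3.4) = 0.47 × 2.4820 = 1.1665
Higher: breed at age 1 (1.5754).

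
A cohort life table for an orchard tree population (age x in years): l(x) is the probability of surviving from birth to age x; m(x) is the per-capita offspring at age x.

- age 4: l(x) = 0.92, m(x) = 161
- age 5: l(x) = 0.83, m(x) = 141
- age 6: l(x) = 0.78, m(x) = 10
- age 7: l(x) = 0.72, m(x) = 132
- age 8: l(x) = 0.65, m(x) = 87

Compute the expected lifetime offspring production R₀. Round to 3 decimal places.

424.540

R₀ = Σ l(x) m(x):
  age 4: 0.92 × 161 = 148.1200
  age 5: 0.83 × 141 = 117.0300
  age 6: 0.78 × 10 = 7.8000
  age 7: 0.72 × 132 = 95.0400
  age 8: 0.65 × 87 = 56.5500
R₀ = 148.1200 + 117.0300 + 7.8000 + 95.0400 + 56.5500 = 424.5400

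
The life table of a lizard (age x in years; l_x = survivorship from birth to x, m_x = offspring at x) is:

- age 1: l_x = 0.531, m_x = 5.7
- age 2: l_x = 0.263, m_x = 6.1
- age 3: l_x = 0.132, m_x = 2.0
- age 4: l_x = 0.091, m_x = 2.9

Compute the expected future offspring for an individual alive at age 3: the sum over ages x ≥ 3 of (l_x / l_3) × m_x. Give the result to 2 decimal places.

l_3 = 0.132. Conditional survival from age 3 to x is l_x / l_3.
  x=3: (0.132/0.132) × 2.0 = 2.0000
  x=4: (0.091/0.132) × 2.9 = 1.9992
Sum = 2.0000 + 1.9992 = 3.9992

4.00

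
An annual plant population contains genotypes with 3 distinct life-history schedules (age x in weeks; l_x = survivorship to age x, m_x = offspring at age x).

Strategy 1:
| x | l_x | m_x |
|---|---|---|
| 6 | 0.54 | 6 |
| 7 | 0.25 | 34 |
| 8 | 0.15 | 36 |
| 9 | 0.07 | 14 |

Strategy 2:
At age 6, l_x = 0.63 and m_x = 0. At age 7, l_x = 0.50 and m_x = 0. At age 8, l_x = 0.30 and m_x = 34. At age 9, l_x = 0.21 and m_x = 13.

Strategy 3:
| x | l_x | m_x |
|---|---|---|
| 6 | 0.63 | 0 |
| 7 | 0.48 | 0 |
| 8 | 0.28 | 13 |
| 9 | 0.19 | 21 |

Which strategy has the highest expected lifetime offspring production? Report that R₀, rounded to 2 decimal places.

Strategy 1: R₀ = 0.54×6 + 0.25×34 + 0.15×36 + 0.07×14 = 18.1200
Strategy 2: R₀ = 0.63×0 + 0.50×0 + 0.30×34 + 0.21×13 = 12.9300
Strategy 3: R₀ = 0.63×0 + 0.48×0 + 0.28×13 + 0.19×21 = 7.6300
Highest R₀: strategy 1 with 18.1200.

18.12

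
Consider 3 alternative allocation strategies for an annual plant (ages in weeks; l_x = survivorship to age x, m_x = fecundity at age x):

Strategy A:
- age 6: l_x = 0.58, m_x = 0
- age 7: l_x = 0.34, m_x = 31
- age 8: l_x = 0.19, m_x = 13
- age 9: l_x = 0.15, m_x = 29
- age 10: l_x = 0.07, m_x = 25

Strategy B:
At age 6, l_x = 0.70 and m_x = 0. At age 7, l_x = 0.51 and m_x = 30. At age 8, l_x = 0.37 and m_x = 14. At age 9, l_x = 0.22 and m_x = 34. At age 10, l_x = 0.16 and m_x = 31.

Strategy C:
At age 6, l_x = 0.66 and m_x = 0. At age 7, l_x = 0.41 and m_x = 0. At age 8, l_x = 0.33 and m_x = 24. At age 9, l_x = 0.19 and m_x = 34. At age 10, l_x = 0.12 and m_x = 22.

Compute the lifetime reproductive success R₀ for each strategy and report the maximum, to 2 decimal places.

Strategy A: R₀ = 0.58×0 + 0.34×31 + 0.19×13 + 0.15×29 + 0.07×25 = 19.1100
Strategy B: R₀ = 0.70×0 + 0.51×30 + 0.37×14 + 0.22×34 + 0.16×31 = 32.9200
Strategy C: R₀ = 0.66×0 + 0.41×0 + 0.33×24 + 0.19×34 + 0.12×22 = 17.0200
Highest R₀: strategy B with 32.9200.

32.92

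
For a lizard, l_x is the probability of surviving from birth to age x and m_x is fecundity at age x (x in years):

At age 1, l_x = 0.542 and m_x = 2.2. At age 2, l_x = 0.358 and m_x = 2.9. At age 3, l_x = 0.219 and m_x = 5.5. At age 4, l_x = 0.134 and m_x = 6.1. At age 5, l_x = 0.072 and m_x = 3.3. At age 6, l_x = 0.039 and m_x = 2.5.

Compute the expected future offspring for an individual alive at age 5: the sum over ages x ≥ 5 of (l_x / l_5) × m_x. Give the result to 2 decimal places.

4.65

l_5 = 0.072. Conditional survival from age 5 to x is l_x / l_5.
  x=5: (0.072/0.072) × 3.3 = 3.3000
  x=6: (0.039/0.072) × 2.5 = 1.3542
Sum = 3.3000 + 1.3542 = 4.6542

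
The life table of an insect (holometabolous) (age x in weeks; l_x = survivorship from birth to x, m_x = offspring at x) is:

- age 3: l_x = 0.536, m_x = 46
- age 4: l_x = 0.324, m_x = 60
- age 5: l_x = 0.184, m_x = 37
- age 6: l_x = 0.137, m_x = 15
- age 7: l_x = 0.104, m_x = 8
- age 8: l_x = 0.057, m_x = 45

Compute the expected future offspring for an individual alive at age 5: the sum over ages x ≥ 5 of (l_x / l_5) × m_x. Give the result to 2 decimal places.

l_5 = 0.184. Conditional survival from age 5 to x is l_x / l_5.
  x=5: (0.184/0.184) × 37 = 37.0000
  x=6: (0.137/0.184) × 15 = 11.1685
  x=7: (0.104/0.184) × 8 = 4.5217
  x=8: (0.057/0.184) × 45 = 13.9402
Sum = 37.0000 + 11.1685 + 4.5217 + 13.9402 = 66.6304

66.63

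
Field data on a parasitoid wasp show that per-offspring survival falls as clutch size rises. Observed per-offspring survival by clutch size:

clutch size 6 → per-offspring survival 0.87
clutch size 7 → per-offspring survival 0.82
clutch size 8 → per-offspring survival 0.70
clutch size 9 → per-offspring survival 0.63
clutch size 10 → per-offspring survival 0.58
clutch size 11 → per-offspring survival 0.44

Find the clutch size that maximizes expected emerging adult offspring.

Expected emerging adult offspring = c × s(c):
  c=6: 6 × 0.87 = 5.220
  c=7: 7 × 0.82 = 5.740
  c=8: 8 × 0.70 = 5.600
  c=9: 9 × 0.63 = 5.670
  c=10: 10 × 0.58 = 5.800
  c=11: 11 × 0.44 = 4.840
Maximum at c = 10 (5.800 emerging adult offspring).

10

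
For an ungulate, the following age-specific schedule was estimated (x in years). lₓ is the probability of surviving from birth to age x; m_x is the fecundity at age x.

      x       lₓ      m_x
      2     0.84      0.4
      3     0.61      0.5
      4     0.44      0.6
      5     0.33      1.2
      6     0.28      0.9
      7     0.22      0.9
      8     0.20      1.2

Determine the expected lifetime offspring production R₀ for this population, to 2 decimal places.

R₀ = Σ lₓ m_x:
  age 2: 0.84 × 0.4 = 0.3360
  age 3: 0.61 × 0.5 = 0.3050
  age 4: 0.44 × 0.6 = 0.2640
  age 5: 0.33 × 1.2 = 0.3960
  age 6: 0.28 × 0.9 = 0.2520
  age 7: 0.22 × 0.9 = 0.1980
  age 8: 0.20 × 1.2 = 0.2400
R₀ = 0.3360 + 0.3050 + 0.2640 + 0.3960 + 0.2520 + 0.1980 + 0.2400 = 1.9910

1.99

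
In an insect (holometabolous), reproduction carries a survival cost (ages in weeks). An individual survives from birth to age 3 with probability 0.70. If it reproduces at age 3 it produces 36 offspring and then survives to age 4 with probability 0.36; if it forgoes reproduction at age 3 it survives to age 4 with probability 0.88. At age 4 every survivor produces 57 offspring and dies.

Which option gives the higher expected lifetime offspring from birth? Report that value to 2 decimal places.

39.56

breed at age 3: R₀ = 0.70 × (36 + 0.36 × 57) = 0.70 × 56.5200 = 39.5640
delay to age 4: R₀ = 0.70 × (0.88 × 57) = 0.70 × 50.1600 = 35.1120
Higher: breed at age 3 (39.5640).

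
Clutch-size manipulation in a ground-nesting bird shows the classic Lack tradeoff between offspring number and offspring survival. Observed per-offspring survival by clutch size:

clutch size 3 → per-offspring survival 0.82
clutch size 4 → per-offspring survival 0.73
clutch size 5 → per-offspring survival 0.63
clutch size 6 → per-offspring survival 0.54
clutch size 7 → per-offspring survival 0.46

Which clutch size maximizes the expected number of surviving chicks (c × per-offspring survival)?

6

Expected surviving chicks = c × s(c):
  c=3: 3 × 0.82 = 2.460
  c=4: 4 × 0.73 = 2.920
  c=5: 5 × 0.63 = 3.150
  c=6: 6 × 0.54 = 3.240
  c=7: 7 × 0.46 = 3.220
Maximum at c = 6 (3.240 surviving chicks).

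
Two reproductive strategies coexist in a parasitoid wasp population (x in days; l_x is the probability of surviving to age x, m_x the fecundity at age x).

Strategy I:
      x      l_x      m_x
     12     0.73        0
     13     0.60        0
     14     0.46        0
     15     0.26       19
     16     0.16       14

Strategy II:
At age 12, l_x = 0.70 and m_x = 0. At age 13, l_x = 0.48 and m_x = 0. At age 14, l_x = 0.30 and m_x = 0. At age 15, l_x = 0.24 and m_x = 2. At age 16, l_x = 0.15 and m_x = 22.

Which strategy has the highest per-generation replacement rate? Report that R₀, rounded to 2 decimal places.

7.18

Strategy I: R₀ = 0.73×0 + 0.60×0 + 0.46×0 + 0.26×19 + 0.16×14 = 7.1800
Strategy II: R₀ = 0.70×0 + 0.48×0 + 0.30×0 + 0.24×2 + 0.15×22 = 3.7800
Highest R₀: strategy I with 7.1800.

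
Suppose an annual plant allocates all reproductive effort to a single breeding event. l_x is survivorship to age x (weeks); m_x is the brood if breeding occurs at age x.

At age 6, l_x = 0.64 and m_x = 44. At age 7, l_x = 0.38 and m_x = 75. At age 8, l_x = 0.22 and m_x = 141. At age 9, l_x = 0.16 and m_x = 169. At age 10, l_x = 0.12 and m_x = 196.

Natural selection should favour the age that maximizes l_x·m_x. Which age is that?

Expected offspring if breeding at age x = l_x × m_x:
  age 6: 0.64 × 44 = 28.160
  age 7: 0.38 × 75 = 28.500
  age 8: 0.22 × 141 = 31.020
  age 9: 0.16 × 169 = 27.040
  age 10: 0.12 × 196 = 23.520
Maximum at age 8 (31.020).

8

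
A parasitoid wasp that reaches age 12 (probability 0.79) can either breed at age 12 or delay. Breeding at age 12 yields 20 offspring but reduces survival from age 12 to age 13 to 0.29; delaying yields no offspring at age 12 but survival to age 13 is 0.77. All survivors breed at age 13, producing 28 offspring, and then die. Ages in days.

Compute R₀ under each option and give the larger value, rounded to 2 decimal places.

22.21

breed at age 12: R₀ = 0.79 × (20 + 0.29 × 28) = 0.79 × 28.1200 = 22.2148
delay to age 13: R₀ = 0.79 × (0.77 × 28) = 0.79 × 21.5600 = 17.0324
Higher: breed at age 12 (22.2148).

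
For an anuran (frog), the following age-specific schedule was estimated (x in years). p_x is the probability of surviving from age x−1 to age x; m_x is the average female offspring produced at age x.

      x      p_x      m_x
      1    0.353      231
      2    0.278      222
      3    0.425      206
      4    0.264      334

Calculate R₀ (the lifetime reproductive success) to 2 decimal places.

115.60

Survivorship from birth: l_x = p_1·p_2·…·p_x.
  l_1 = 0.35300
  l_2 = 0.09813
  l_3 = 0.04171
  l_4 = 0.01101
R₀ = Σ l_x m_x:
  age 1: 0.35300 × 231 = 81.5430
  age 2: 0.09813 × 222 = 21.7849
  age 3: 0.04171 × 206 = 8.5923
  age 4: 0.01101 × 334 = 3.6773
R₀ = 81.5430 + 21.7849 + 8.5923 + 3.6773 = 115.5975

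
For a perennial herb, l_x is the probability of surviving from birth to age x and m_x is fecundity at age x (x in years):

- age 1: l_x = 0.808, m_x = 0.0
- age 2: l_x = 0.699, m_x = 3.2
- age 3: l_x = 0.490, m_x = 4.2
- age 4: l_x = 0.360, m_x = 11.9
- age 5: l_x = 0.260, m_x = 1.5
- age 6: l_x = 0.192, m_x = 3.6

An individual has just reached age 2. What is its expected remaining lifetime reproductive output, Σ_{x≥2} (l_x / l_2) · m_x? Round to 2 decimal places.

l_2 = 0.699. Conditional survival from age 2 to x is l_x / l_2.
  x=2: (0.699/0.699) × 3.2 = 3.2000
  x=3: (0.490/0.699) × 4.2 = 2.9442
  x=4: (0.360/0.699) × 11.9 = 6.1288
  x=5: (0.260/0.699) × 1.5 = 0.5579
  x=6: (0.192/0.699) × 3.6 = 0.9888
Sum = 3.2000 + 2.9442 + 6.1288 + 0.5579 + 0.9888 = 13.8197

13.82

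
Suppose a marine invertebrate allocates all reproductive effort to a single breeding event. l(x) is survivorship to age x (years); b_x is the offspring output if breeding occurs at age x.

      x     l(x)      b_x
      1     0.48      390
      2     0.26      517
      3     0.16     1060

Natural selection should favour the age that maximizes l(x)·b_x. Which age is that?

Expected offspring if breeding at age x = l(x) × b_x:
  age 1: 0.48 × 390 = 187.200
  age 2: 0.26 × 517 = 134.420
  age 3: 0.16 × 1060 = 169.600
Maximum at age 1 (187.200).

1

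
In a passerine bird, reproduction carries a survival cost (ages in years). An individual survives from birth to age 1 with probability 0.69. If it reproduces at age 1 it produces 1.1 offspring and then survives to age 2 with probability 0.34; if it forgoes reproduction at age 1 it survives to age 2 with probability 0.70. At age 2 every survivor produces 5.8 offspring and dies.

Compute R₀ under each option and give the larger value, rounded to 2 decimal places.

breed at age 1: R₀ = 0.69 × (1.1 + 0.34 × 5.8) = 0.69 × 3.0720 = 2.1197
delay to age 2: R₀ = 0.69 × (0.70 × 5.8) = 0.69 × 4.0600 = 2.8014
Higher: delay to age 2 (2.8014).

2.80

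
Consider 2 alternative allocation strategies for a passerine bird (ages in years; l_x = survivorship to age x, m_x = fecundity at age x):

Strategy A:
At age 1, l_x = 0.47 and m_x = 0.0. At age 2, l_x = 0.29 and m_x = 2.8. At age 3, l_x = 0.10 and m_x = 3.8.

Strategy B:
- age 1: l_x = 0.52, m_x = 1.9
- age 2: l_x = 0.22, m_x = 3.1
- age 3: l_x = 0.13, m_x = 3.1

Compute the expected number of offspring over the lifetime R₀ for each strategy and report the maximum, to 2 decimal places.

2.07

Strategy A: R₀ = 0.47×0.0 + 0.29×2.8 + 0.10×3.8 = 1.1920
Strategy B: R₀ = 0.52×1.9 + 0.22×3.1 + 0.13×3.1 = 2.0730
Highest R₀: strategy B with 2.0730.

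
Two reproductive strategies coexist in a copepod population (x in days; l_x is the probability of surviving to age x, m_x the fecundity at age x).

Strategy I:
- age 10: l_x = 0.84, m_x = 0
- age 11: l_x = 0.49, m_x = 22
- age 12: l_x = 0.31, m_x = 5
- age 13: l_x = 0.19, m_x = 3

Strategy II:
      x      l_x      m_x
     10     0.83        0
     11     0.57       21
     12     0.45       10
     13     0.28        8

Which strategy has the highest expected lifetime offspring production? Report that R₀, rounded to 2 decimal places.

18.71

Strategy I: R₀ = 0.84×0 + 0.49×22 + 0.31×5 + 0.19×3 = 12.9000
Strategy II: R₀ = 0.83×0 + 0.57×21 + 0.45×10 + 0.28×8 = 18.7100
Highest R₀: strategy II with 18.7100.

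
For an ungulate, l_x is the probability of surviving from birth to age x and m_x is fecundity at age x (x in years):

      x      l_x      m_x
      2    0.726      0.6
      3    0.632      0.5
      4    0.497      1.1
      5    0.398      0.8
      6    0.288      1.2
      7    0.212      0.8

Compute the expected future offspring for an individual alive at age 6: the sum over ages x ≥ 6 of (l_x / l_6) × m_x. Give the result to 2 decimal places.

1.79

l_6 = 0.288. Conditional survival from age 6 to x is l_x / l_6.
  x=6: (0.288/0.288) × 1.2 = 1.2000
  x=7: (0.212/0.288) × 0.8 = 0.5889
Sum = 1.2000 + 0.5889 = 1.7889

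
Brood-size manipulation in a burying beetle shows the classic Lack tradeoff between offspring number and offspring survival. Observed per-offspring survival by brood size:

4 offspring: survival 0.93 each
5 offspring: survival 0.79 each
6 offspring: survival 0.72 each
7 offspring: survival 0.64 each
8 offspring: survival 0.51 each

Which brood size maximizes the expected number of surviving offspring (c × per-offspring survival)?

Expected surviving offspring = c × s(c):
  c=4: 4 × 0.93 = 3.720
  c=5: 5 × 0.79 = 3.950
  c=6: 6 × 0.72 = 4.320
  c=7: 7 × 0.64 = 4.480
  c=8: 8 × 0.51 = 4.080
Maximum at c = 7 (4.480 surviving offspring).

7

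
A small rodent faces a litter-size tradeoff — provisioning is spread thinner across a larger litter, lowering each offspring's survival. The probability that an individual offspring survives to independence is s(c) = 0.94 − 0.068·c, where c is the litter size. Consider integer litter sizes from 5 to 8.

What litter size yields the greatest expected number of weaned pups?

7

Expected weaned pups = c × s(c):
  c=5: 5 × 0.600 = 3.000
  c=6: 6 × 0.532 = 3.192
  c=7: 7 × 0.464 = 3.248
  c=8: 8 × 0.396 = 3.168
Maximum at c = 7 (3.248 weaned pups).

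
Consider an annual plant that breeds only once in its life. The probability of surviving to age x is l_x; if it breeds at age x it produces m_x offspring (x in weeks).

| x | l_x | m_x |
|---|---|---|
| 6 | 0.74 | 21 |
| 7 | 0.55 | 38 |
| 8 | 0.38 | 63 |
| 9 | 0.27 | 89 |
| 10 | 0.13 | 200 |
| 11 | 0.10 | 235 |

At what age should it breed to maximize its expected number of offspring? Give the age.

10

Expected offspring if breeding at age x = l_x × m_x:
  age 6: 0.74 × 21 = 15.540
  age 7: 0.55 × 38 = 20.900
  age 8: 0.38 × 63 = 23.940
  age 9: 0.27 × 89 = 24.030
  age 10: 0.13 × 200 = 26.000
  age 11: 0.10 × 235 = 23.500
Maximum at age 10 (26.000).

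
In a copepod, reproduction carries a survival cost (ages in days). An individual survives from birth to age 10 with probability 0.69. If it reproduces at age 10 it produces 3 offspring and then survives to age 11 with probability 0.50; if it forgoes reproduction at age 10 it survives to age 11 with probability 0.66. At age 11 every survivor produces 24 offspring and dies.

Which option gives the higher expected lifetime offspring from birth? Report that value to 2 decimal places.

10.93

breed at age 10: R₀ = 0.69 × (3 + 0.50 × 24) = 0.69 × 15.0000 = 10.3500
delay to age 11: R₀ = 0.69 × (0.66 × 24) = 0.69 × 15.8400 = 10.9296
Higher: delay to age 11 (10.9296).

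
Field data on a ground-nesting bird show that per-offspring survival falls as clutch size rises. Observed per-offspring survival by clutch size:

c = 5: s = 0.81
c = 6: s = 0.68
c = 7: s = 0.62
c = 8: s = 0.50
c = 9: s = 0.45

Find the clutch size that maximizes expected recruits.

Expected recruits = c × s(c):
  c=5: 5 × 0.81 = 4.050
  c=6: 6 × 0.68 = 4.080
  c=7: 7 × 0.62 = 4.340
  c=8: 8 × 0.50 = 4.000
  c=9: 9 × 0.45 = 4.050
Maximum at c = 7 (4.340 recruits).

7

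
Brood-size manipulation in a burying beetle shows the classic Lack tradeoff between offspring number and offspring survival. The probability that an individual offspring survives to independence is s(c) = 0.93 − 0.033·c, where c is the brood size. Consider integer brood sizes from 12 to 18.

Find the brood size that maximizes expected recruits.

14

Expected recruits = c × s(c):
  c=12: 12 × 0.534 = 6.408
  c=13: 13 × 0.501 = 6.513
  c=14: 14 × 0.468 = 6.552
  c=15: 15 × 0.435 = 6.525
  c=16: 16 × 0.402 = 6.432
  c=17: 17 × 0.369 = 6.273
  c=18: 18 × 0.336 = 6.048
Maximum at c = 14 (6.552 recruits).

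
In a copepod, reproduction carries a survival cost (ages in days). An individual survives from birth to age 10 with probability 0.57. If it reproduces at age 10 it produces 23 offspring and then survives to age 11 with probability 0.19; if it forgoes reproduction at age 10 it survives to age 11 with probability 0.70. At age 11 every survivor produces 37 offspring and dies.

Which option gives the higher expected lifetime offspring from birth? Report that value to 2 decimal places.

17.12

breed at age 10: R₀ = 0.57 × (23 + 0.19 × 37) = 0.57 × 30.0300 = 17.1171
delay to age 11: R₀ = 0.57 × (0.70 × 37) = 0.57 × 25.9000 = 14.7630
Higher: breed at age 10 (17.1171).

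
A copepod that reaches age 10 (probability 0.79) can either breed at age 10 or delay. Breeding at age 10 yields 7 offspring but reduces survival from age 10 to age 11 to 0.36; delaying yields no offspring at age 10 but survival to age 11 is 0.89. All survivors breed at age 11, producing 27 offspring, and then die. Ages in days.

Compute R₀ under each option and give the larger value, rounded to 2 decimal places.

18.98

breed at age 10: R₀ = 0.79 × (7 + 0.36 × 27) = 0.79 × 16.7200 = 13.2088
delay to age 11: R₀ = 0.79 × (0.89 × 27) = 0.79 × 24.0300 = 18.9837
Higher: delay to age 11 (18.9837).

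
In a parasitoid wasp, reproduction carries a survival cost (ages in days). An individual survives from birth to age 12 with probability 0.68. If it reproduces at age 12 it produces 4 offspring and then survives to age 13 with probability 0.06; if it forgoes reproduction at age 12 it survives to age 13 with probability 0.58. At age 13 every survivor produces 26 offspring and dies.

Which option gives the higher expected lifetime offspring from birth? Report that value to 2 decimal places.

breed at age 12: R₀ = 0.68 × (4 + 0.06 × 26) = 0.68 × 5.5600 = 3.7808
delay to age 13: R₀ = 0.68 × (0.58 × 26) = 0.68 × 15.0800 = 10.2544
Higher: delay to age 13 (10.2544).

10.25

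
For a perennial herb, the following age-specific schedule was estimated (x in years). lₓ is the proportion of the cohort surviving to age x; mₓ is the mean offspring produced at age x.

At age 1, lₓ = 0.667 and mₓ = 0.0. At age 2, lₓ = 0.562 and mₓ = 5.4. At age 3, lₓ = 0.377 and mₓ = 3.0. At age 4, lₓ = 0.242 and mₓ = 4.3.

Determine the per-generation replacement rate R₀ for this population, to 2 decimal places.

5.21

R₀ = Σ lₓ mₓ:
  age 1: 0.667 × 0.0 = 0.0000
  age 2: 0.562 × 5.4 = 3.0348
  age 3: 0.377 × 3.0 = 1.1310
  age 4: 0.242 × 4.3 = 1.0406
R₀ = 0.0000 + 3.0348 + 1.1310 + 1.0406 = 5.2064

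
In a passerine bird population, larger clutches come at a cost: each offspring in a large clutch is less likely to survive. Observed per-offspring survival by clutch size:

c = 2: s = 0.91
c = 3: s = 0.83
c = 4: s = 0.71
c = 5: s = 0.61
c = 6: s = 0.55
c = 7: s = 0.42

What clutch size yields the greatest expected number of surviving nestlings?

Expected surviving nestlings = c × s(c):
  c=2: 2 × 0.91 = 1.820
  c=3: 3 × 0.83 = 2.490
  c=4: 4 × 0.71 = 2.840
  c=5: 5 × 0.61 = 3.050
  c=6: 6 × 0.55 = 3.300
  c=7: 7 × 0.42 = 2.940
Maximum at c = 6 (3.300 surviving nestlings).

6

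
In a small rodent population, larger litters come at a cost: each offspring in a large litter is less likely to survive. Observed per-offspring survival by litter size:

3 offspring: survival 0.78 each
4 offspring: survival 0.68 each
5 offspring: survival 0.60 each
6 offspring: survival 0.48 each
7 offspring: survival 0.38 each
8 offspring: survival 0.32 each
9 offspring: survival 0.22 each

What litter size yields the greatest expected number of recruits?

5

Expected recruits = c × s(c):
  c=3: 3 × 0.78 = 2.340
  c=4: 4 × 0.68 = 2.720
  c=5: 5 × 0.60 = 3.000
  c=6: 6 × 0.48 = 2.880
  c=7: 7 × 0.38 = 2.660
  c=8: 8 × 0.32 = 2.560
  c=9: 9 × 0.22 = 1.980
Maximum at c = 5 (3.000 recruits).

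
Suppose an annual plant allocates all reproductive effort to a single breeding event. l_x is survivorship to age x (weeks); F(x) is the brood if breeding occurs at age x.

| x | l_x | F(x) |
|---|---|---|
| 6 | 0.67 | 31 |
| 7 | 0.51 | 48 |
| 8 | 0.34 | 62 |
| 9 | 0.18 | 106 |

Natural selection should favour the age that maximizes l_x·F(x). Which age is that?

Expected offspring if breeding at age x = l_x × F(x):
  age 6: 0.67 × 31 = 20.770
  age 7: 0.51 × 48 = 24.480
  age 8: 0.34 × 62 = 21.080
  age 9: 0.18 × 106 = 19.080
Maximum at age 7 (24.480).

7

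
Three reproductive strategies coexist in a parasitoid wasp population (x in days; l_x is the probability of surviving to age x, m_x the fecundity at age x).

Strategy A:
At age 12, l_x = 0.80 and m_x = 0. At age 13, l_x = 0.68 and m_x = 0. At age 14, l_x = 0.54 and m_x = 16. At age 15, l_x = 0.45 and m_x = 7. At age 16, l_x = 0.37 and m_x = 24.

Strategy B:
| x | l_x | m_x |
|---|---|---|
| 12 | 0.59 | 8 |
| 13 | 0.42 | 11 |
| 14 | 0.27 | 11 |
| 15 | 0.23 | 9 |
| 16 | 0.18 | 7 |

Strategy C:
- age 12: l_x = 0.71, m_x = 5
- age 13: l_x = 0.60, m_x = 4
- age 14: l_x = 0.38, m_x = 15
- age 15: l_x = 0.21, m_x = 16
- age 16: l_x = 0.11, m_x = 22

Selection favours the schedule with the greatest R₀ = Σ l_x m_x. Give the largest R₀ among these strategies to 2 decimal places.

Strategy A: R₀ = 0.80×0 + 0.68×0 + 0.54×16 + 0.45×7 + 0.37×24 = 20.6700
Strategy B: R₀ = 0.59×8 + 0.42×11 + 0.27×11 + 0.23×9 + 0.18×7 = 15.6400
Strategy C: R₀ = 0.71×5 + 0.60×4 + 0.38×15 + 0.21×16 + 0.11×22 = 17.4300
Highest R₀: strategy A with 20.6700.

20.67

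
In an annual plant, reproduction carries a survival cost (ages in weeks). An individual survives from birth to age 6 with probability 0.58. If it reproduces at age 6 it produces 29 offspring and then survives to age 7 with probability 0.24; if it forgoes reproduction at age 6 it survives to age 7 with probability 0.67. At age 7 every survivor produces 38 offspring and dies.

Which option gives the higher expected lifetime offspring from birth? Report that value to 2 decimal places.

breed at age 6: R₀ = 0.58 × (29 + 0.24 × 38) = 0.58 × 38.1200 = 22.1096
delay to age 7: R₀ = 0.58 × (0.67 × 38) = 0.58 × 25.4600 = 14.7668
Higher: breed at age 6 (22.1096).

22.11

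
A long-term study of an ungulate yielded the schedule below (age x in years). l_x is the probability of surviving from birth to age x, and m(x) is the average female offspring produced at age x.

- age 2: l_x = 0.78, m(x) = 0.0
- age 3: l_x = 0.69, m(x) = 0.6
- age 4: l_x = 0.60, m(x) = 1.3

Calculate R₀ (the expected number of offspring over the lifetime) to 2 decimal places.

R₀ = Σ l_x m(x):
  age 2: 0.78 × 0.0 = 0.0000
  age 3: 0.69 × 0.6 = 0.4140
  age 4: 0.60 × 1.3 = 0.7800
R₀ = 0.0000 + 0.4140 + 0.7800 = 1.1940

1.19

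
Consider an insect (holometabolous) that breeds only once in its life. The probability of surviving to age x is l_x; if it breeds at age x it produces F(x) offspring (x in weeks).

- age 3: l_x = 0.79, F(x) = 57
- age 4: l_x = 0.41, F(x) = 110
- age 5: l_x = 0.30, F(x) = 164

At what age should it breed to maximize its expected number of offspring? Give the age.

5

Expected offspring if breeding at age x = l_x × F(x):
  age 3: 0.79 × 57 = 45.030
  age 4: 0.41 × 110 = 45.100
  age 5: 0.30 × 164 = 49.200
Maximum at age 5 (49.200).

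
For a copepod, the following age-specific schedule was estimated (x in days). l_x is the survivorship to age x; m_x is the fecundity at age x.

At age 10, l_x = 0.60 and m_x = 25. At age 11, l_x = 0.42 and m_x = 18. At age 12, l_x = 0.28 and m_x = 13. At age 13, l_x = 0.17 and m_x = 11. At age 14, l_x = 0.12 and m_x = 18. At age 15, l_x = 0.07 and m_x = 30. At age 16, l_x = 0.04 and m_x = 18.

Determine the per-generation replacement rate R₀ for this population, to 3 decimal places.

R₀ = Σ l_x m_x:
  age 10: 0.60 × 25 = 15.0000
  age 11: 0.42 × 18 = 7.5600
  age 12: 0.28 × 13 = 3.6400
  age 13: 0.17 × 11 = 1.8700
  age 14: 0.12 × 18 = 2.1600
  age 15: 0.07 × 30 = 2.1000
  age 16: 0.04 × 18 = 0.7200
R₀ = 15.0000 + 7.5600 + 3.6400 + 1.8700 + 2.1600 + 2.1000 + 0.7200 = 33.0500

33.050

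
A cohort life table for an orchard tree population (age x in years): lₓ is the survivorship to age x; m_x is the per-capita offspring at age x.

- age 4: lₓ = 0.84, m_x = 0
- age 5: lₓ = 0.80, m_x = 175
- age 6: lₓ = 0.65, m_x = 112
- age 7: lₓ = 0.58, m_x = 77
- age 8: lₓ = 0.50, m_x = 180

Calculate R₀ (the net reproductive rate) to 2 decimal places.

347.46

R₀ = Σ lₓ m_x:
  age 4: 0.84 × 0 = 0.0000
  age 5: 0.80 × 175 = 140.0000
  age 6: 0.65 × 112 = 72.8000
  age 7: 0.58 × 77 = 44.6600
  age 8: 0.50 × 180 = 90.0000
R₀ = 0.0000 + 140.0000 + 72.8000 + 44.6600 + 90.0000 = 347.4600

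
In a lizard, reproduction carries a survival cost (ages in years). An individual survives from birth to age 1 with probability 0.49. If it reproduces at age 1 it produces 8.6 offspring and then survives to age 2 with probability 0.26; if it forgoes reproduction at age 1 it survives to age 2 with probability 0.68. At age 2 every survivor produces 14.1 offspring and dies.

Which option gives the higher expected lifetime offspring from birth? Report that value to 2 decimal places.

breed at age 1: R₀ = 0.49 × (8.6 + 0.26 × 14.1) = 0.49 × 12.2660 = 6.0103
delay to age 2: R₀ = 0.49 × (0.68 × 14.1) = 0.49 × 9.5880 = 4.6981
Higher: breed at age 1 (6.0103).

6.01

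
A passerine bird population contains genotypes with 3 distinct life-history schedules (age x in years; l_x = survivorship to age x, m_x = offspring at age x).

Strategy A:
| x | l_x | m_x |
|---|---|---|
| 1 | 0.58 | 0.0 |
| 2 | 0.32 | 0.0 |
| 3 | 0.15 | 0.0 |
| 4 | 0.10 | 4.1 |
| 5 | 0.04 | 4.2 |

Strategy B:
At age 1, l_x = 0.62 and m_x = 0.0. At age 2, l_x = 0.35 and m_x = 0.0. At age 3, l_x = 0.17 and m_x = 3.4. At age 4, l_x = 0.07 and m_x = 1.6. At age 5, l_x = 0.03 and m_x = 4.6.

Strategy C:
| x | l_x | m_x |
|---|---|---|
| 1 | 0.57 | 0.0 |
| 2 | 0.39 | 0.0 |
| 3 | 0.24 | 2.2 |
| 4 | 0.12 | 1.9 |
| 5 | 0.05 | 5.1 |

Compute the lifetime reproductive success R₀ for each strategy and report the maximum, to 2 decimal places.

1.01

Strategy A: R₀ = 0.58×0.0 + 0.32×0.0 + 0.15×0.0 + 0.10×4.1 + 0.04×4.2 = 0.5780
Strategy B: R₀ = 0.62×0.0 + 0.35×0.0 + 0.17×3.4 + 0.07×1.6 + 0.03×4.6 = 0.8280
Strategy C: R₀ = 0.57×0.0 + 0.39×0.0 + 0.24×2.2 + 0.12×1.9 + 0.05×5.1 = 1.0110
Highest R₀: strategy C with 1.0110.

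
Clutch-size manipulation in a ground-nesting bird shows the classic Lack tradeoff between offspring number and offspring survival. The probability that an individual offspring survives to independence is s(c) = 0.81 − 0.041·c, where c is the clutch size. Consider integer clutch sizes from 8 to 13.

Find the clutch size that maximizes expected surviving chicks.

10

Expected surviving chicks = c × s(c):
  c=8: 8 × 0.482 = 3.856
  c=9: 9 × 0.441 = 3.969
  c=10: 10 × 0.400 = 4.000
  c=11: 11 × 0.359 = 3.949
  c=12: 12 × 0.318 = 3.816
  c=13: 13 × 0.277 = 3.601
Maximum at c = 10 (4.000 surviving chicks).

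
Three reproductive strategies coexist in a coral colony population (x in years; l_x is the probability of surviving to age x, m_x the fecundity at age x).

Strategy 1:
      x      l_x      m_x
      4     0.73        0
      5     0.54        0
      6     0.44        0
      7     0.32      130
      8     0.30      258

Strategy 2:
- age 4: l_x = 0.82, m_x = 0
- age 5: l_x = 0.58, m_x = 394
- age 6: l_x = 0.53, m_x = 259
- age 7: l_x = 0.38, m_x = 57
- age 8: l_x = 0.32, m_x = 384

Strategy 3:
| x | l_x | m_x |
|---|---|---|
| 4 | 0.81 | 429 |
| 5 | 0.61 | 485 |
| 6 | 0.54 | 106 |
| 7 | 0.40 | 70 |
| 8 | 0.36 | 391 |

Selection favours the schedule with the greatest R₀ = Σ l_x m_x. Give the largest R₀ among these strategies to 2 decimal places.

Strategy 1: R₀ = 0.73×0 + 0.54×0 + 0.44×0 + 0.32×130 + 0.30×258 = 119.0000
Strategy 2: R₀ = 0.82×0 + 0.58×394 + 0.53×259 + 0.38×57 + 0.32×384 = 510.3300
Strategy 3: R₀ = 0.81×429 + 0.61×485 + 0.54×106 + 0.40×70 + 0.36×391 = 869.3400
Highest R₀: strategy 3 with 869.3400.

869.34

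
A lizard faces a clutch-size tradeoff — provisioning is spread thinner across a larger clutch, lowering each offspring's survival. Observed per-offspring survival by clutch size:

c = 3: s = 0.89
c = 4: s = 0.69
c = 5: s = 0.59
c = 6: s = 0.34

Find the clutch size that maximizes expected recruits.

5

Expected recruits = c × s(c):
  c=3: 3 × 0.89 = 2.670
  c=4: 4 × 0.69 = 2.760
  c=5: 5 × 0.59 = 2.950
  c=6: 6 × 0.34 = 2.040
Maximum at c = 5 (2.950 recruits).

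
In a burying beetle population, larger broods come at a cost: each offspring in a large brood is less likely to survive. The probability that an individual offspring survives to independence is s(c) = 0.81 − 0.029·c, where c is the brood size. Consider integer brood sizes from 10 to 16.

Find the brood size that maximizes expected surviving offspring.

Expected surviving offspring = c × s(c):
  c=10: 10 × 0.520 = 5.200
  c=11: 11 × 0.491 = 5.401
  c=12: 12 × 0.462 = 5.544
  c=13: 13 × 0.433 = 5.629
  c=14: 14 × 0.404 = 5.656
  c=15: 15 × 0.375 = 5.625
  c=16: 16 × 0.346 = 5.536
Maximum at c = 14 (5.656 surviving offspring).

14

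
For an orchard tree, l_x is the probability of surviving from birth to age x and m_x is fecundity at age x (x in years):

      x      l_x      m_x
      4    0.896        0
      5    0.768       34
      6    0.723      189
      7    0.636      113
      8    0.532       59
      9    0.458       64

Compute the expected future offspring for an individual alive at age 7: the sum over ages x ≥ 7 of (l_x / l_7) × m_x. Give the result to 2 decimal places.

l_7 = 0.636. Conditional survival from age 7 to x is l_x / l_7.
  x=7: (0.636/0.636) × 113 = 113.0000
  x=8: (0.532/0.636) × 59 = 49.3522
  x=9: (0.458/0.636) × 64 = 46.0881
Sum = 113.0000 + 49.3522 + 46.0881 = 208.4403

208.44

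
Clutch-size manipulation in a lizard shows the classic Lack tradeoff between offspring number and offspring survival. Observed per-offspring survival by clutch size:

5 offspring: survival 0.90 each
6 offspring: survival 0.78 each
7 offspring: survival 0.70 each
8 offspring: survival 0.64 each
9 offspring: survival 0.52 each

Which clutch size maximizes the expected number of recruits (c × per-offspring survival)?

Expected recruits = c × s(c):
  c=5: 5 × 0.90 = 4.500
  c=6: 6 × 0.78 = 4.680
  c=7: 7 × 0.70 = 4.900
  c=8: 8 × 0.64 = 5.120
  c=9: 9 × 0.52 = 4.680
Maximum at c = 8 (5.120 recruits).

8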